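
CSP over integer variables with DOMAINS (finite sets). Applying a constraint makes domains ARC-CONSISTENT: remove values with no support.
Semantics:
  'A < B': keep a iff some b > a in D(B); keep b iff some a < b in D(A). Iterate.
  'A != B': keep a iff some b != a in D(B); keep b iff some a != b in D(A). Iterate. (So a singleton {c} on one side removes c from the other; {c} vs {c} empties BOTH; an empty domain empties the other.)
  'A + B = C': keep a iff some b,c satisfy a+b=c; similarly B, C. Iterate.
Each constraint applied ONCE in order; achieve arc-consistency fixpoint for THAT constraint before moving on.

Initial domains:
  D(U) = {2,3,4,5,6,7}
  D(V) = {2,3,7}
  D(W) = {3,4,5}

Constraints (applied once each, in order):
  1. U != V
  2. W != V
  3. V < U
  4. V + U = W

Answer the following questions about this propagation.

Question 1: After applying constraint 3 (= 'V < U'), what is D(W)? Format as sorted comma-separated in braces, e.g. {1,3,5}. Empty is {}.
Answer: {3,4,5}

Derivation:
Constraint 1 (U != V) on D(U)={2,3,4,5,6,7} D(V)={2,3,7}: no change
Constraint 2 (W != V) on D(W)={3,4,5} D(V)={2,3,7}: no change
Constraint 3 (V < U) on D(V)={2,3,7} D(U)={2,3,4,5,6,7}: V {2,3,7}->{2,3}; U {2,3,4,5,6,7}->{3,4,5,6,7}
So after constraint 3: D(W) = {3,4,5}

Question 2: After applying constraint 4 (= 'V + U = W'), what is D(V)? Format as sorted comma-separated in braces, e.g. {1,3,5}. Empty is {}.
Answer: {2}

Derivation:
Constraint 1 (U != V) on D(U)={2,3,4,5,6,7} D(V)={2,3,7}: no change
Constraint 2 (W != V) on D(W)={3,4,5} D(V)={2,3,7}: no change
Constraint 3 (V < U) on D(V)={2,3,7} D(U)={2,3,4,5,6,7}: V {2,3,7}->{2,3}; U {2,3,4,5,6,7}->{3,4,5,6,7}
Constraint 4 (V + U = W) on D(V)={2,3} D(U)={3,4,5,6,7} D(W)={3,4,5}: V {2,3}->{2}; U {3,4,5,6,7}->{3}; W {3,4,5}->{5}
So after constraint 4: D(V) = {2}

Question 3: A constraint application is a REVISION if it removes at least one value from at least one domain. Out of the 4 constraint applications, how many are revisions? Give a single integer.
Constraint 1 (U != V) on D(U)={2,3,4,5,6,7} D(V)={2,3,7}: no change => not a revision
Constraint 2 (W != V) on D(W)={3,4,5} D(V)={2,3,7}: no change => not a revision
Constraint 3 (V < U) on D(V)={2,3,7} D(U)={2,3,4,5,6,7}: V {2,3,7}->{2,3}; U {2,3,4,5,6,7}->{3,4,5,6,7} => REVISION
Constraint 4 (V + U = W) on D(V)={2,3} D(U)={3,4,5,6,7} D(W)={3,4,5}: V {2,3}->{2}; U {3,4,5,6,7}->{3}; W {3,4,5}->{5} => REVISION
Total revisions = 2

Answer: 2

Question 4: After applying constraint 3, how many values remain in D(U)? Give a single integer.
Constraint 1 (U != V) on D(U)={2,3,4,5,6,7} D(V)={2,3,7}: no change
Constraint 2 (W != V) on D(W)={3,4,5} D(V)={2,3,7}: no change
Constraint 3 (V < U) on D(V)={2,3,7} D(U)={2,3,4,5,6,7}: V {2,3,7}->{2,3}; U {2,3,4,5,6,7}->{3,4,5,6,7}
So after constraint 3: D(U)={3,4,5,6,7}, size = 5

Answer: 5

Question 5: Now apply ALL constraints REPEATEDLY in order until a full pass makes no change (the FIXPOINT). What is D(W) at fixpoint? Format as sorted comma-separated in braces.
Answer: {5}

Derivation:
pass 0 (initial): D(W)={3,4,5}
pass 1: U {2,3,4,5,6,7}->{3}; V {2,3,7}->{2}; W {3,4,5}->{5}
pass 2: no change
Fixpoint after 2 passes: D(W) = {5}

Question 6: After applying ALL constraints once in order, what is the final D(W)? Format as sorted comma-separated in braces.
Answer: {5}

Derivation:
Constraint 1 (U != V) on D(U)={2,3,4,5,6,7} D(V)={2,3,7}: no change
Constraint 2 (W != V) on D(W)={3,4,5} D(V)={2,3,7}: no change
Constraint 3 (V < U) on D(V)={2,3,7} D(U)={2,3,4,5,6,7}: V {2,3,7}->{2,3}; U {2,3,4,5,6,7}->{3,4,5,6,7}
Constraint 4 (V + U = W) on D(V)={2,3} D(U)={3,4,5,6,7} D(W)={3,4,5}: V {2,3}->{2}; U {3,4,5,6,7}->{3}; W {3,4,5}->{5}
So after all 4 constraints: D(W) = {5}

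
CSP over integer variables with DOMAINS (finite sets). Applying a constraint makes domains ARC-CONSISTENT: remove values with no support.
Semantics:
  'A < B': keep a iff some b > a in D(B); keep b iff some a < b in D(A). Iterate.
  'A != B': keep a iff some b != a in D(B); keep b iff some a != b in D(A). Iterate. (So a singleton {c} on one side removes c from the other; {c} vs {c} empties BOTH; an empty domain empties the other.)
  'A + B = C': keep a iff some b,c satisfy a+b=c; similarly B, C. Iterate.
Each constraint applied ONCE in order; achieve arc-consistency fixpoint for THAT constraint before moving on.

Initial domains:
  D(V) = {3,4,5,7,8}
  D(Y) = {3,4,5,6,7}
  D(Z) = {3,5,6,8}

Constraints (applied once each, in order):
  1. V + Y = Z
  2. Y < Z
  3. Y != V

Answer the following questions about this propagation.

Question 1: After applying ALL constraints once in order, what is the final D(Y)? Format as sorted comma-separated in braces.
Answer: {3,4,5}

Derivation:
Constraint 1 (V + Y = Z) on D(V)={3,4,5,7,8} D(Y)={3,4,5,6,7} D(Z)={3,5,6,8}: V {3,4,5,7,8}->{3,4,5}; Y {3,4,5,6,7}->{3,4,5}; Z {3,5,6,8}->{6,8}
Constraint 2 (Y < Z) on D(Y)={3,4,5} D(Z)={6,8}: no change
Constraint 3 (Y != V) on D(Y)={3,4,5} D(V)={3,4,5}: no change
So after all 3 constraints: D(Y) = {3,4,5}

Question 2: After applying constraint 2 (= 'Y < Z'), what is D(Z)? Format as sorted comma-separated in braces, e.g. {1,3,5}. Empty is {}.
Constraint 1 (V + Y = Z) on D(V)={3,4,5,7,8} D(Y)={3,4,5,6,7} D(Z)={3,5,6,8}: V {3,4,5,7,8}->{3,4,5}; Y {3,4,5,6,7}->{3,4,5}; Z {3,5,6,8}->{6,8}
Constraint 2 (Y < Z) on D(Y)={3,4,5} D(Z)={6,8}: no change
So after constraint 2: D(Z) = {6,8}

Answer: {6,8}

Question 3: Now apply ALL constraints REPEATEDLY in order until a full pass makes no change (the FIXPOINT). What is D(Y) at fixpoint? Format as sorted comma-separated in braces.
pass 0 (initial): D(Y)={3,4,5,6,7}
pass 1: V {3,4,5,7,8}->{3,4,5}; Y {3,4,5,6,7}->{3,4,5}; Z {3,5,6,8}->{6,8}
pass 2: no change
Fixpoint after 2 passes: D(Y) = {3,4,5}

Answer: {3,4,5}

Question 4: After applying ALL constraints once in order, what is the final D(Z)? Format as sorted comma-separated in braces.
Constraint 1 (V + Y = Z) on D(V)={3,4,5,7,8} D(Y)={3,4,5,6,7} D(Z)={3,5,6,8}: V {3,4,5,7,8}->{3,4,5}; Y {3,4,5,6,7}->{3,4,5}; Z {3,5,6,8}->{6,8}
Constraint 2 (Y < Z) on D(Y)={3,4,5} D(Z)={6,8}: no change
Constraint 3 (Y != V) on D(Y)={3,4,5} D(V)={3,4,5}: no change
So after all 3 constraints: D(Z) = {6,8}

Answer: {6,8}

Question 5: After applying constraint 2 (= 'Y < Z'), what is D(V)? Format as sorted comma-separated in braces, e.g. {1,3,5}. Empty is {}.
Constraint 1 (V + Y = Z) on D(V)={3,4,5,7,8} D(Y)={3,4,5,6,7} D(Z)={3,5,6,8}: V {3,4,5,7,8}->{3,4,5}; Y {3,4,5,6,7}->{3,4,5}; Z {3,5,6,8}->{6,8}
Constraint 2 (Y < Z) on D(Y)={3,4,5} D(Z)={6,8}: no change
So after constraint 2: D(V) = {3,4,5}

Answer: {3,4,5}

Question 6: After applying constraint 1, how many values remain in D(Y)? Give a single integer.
Answer: 3

Derivation:
Constraint 1 (V + Y = Z) on D(V)={3,4,5,7,8} D(Y)={3,4,5,6,7} D(Z)={3,5,6,8}: V {3,4,5,7,8}->{3,4,5}; Y {3,4,5,6,7}->{3,4,5}; Z {3,5,6,8}->{6,8}
So after constraint 1: D(Y)={3,4,5}, size = 3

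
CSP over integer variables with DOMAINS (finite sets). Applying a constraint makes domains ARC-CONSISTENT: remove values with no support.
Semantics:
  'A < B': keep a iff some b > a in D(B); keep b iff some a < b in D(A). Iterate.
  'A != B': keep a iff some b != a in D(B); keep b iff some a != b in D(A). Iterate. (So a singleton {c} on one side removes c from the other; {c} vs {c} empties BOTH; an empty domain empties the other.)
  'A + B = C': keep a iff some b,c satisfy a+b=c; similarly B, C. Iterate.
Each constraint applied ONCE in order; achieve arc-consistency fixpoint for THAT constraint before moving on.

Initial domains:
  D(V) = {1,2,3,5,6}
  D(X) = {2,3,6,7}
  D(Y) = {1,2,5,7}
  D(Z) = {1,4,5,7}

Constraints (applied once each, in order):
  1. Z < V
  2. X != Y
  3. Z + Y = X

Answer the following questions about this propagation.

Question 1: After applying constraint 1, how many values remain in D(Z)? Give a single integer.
Answer: 3

Derivation:
Constraint 1 (Z < V) on D(Z)={1,4,5,7} D(V)={1,2,3,5,6}: Z {1,4,5,7}->{1,4,5}; V {1,2,3,5,6}->{2,3,5,6}
So after constraint 1: D(Z)={1,4,5}, size = 3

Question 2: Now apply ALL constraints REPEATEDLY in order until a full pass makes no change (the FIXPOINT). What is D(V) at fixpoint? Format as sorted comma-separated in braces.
Answer: {2,3,5,6}

Derivation:
pass 0 (initial): D(V)={1,2,3,5,6}
pass 1: V {1,2,3,5,6}->{2,3,5,6}; Y {1,2,5,7}->{1,2,5}; Z {1,4,5,7}->{1,4,5}
pass 2: no change
Fixpoint after 2 passes: D(V) = {2,3,5,6}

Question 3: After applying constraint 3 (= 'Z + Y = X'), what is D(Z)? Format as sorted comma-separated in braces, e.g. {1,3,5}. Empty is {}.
Answer: {1,4,5}

Derivation:
Constraint 1 (Z < V) on D(Z)={1,4,5,7} D(V)={1,2,3,5,6}: Z {1,4,5,7}->{1,4,5}; V {1,2,3,5,6}->{2,3,5,6}
Constraint 2 (X != Y) on D(X)={2,3,6,7} D(Y)={1,2,5,7}: no change
Constraint 3 (Z + Y = X) on D(Z)={1,4,5} D(Y)={1,2,5,7} D(X)={2,3,6,7}: Y {1,2,5,7}->{1,2,5}
So after constraint 3: D(Z) = {1,4,5}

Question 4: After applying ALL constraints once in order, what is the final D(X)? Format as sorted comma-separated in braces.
Answer: {2,3,6,7}

Derivation:
Constraint 1 (Z < V) on D(Z)={1,4,5,7} D(V)={1,2,3,5,6}: Z {1,4,5,7}->{1,4,5}; V {1,2,3,5,6}->{2,3,5,6}
Constraint 2 (X != Y) on D(X)={2,3,6,7} D(Y)={1,2,5,7}: no change
Constraint 3 (Z + Y = X) on D(Z)={1,4,5} D(Y)={1,2,5,7} D(X)={2,3,6,7}: Y {1,2,5,7}->{1,2,5}
So after all 3 constraints: D(X) = {2,3,6,7}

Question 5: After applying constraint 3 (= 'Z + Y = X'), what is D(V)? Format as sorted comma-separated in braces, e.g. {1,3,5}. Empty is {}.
Constraint 1 (Z < V) on D(Z)={1,4,5,7} D(V)={1,2,3,5,6}: Z {1,4,5,7}->{1,4,5}; V {1,2,3,5,6}->{2,3,5,6}
Constraint 2 (X != Y) on D(X)={2,3,6,7} D(Y)={1,2,5,7}: no change
Constraint 3 (Z + Y = X) on D(Z)={1,4,5} D(Y)={1,2,5,7} D(X)={2,3,6,7}: Y {1,2,5,7}->{1,2,5}
So after constraint 3: D(V) = {2,3,5,6}

Answer: {2,3,5,6}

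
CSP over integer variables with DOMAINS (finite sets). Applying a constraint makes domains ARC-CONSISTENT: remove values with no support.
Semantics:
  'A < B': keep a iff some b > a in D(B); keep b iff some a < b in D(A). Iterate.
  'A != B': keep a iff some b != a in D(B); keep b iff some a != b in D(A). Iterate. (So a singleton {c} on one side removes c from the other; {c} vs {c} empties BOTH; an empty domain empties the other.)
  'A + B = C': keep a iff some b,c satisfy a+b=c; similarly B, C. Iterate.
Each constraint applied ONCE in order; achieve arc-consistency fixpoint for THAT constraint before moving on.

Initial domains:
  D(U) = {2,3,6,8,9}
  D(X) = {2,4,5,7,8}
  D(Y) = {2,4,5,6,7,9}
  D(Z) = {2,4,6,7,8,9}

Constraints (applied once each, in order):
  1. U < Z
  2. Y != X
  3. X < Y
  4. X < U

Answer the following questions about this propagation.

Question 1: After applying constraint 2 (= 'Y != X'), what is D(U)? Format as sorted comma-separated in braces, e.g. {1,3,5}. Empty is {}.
Answer: {2,3,6,8}

Derivation:
Constraint 1 (U < Z) on D(U)={2,3,6,8,9} D(Z)={2,4,6,7,8,9}: U {2,3,6,8,9}->{2,3,6,8}; Z {2,4,6,7,8,9}->{4,6,7,8,9}
Constraint 2 (Y != X) on D(Y)={2,4,5,6,7,9} D(X)={2,4,5,7,8}: no change
So after constraint 2: D(U) = {2,3,6,8}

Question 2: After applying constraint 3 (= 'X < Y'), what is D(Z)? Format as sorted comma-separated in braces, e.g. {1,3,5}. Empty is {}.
Constraint 1 (U < Z) on D(U)={2,3,6,8,9} D(Z)={2,4,6,7,8,9}: U {2,3,6,8,9}->{2,3,6,8}; Z {2,4,6,7,8,9}->{4,6,7,8,9}
Constraint 2 (Y != X) on D(Y)={2,4,5,6,7,9} D(X)={2,4,5,7,8}: no change
Constraint 3 (X < Y) on D(X)={2,4,5,7,8} D(Y)={2,4,5,6,7,9}: Y {2,4,5,6,7,9}->{4,5,6,7,9}
So after constraint 3: D(Z) = {4,6,7,8,9}

Answer: {4,6,7,8,9}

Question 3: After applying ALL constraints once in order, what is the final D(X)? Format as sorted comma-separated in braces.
Constraint 1 (U < Z) on D(U)={2,3,6,8,9} D(Z)={2,4,6,7,8,9}: U {2,3,6,8,9}->{2,3,6,8}; Z {2,4,6,7,8,9}->{4,6,7,8,9}
Constraint 2 (Y != X) on D(Y)={2,4,5,6,7,9} D(X)={2,4,5,7,8}: no change
Constraint 3 (X < Y) on D(X)={2,4,5,7,8} D(Y)={2,4,5,6,7,9}: Y {2,4,5,6,7,9}->{4,5,6,7,9}
Constraint 4 (X < U) on D(X)={2,4,5,7,8} D(U)={2,3,6,8}: X {2,4,5,7,8}->{2,4,5,7}; U {2,3,6,8}->{3,6,8}
So after all 4 constraints: D(X) = {2,4,5,7}

Answer: {2,4,5,7}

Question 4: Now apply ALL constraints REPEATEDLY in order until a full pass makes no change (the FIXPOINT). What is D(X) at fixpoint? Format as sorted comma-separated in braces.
pass 0 (initial): D(X)={2,4,5,7,8}
pass 1: U {2,3,6,8,9}->{3,6,8}; X {2,4,5,7,8}->{2,4,5,7}; Y {2,4,5,6,7,9}->{4,5,6,7,9}; Z {2,4,6,7,8,9}->{4,6,7,8,9}
pass 2: no change
Fixpoint after 2 passes: D(X) = {2,4,5,7}

Answer: {2,4,5,7}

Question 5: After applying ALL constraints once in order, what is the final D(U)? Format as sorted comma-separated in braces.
Answer: {3,6,8}

Derivation:
Constraint 1 (U < Z) on D(U)={2,3,6,8,9} D(Z)={2,4,6,7,8,9}: U {2,3,6,8,9}->{2,3,6,8}; Z {2,4,6,7,8,9}->{4,6,7,8,9}
Constraint 2 (Y != X) on D(Y)={2,4,5,6,7,9} D(X)={2,4,5,7,8}: no change
Constraint 3 (X < Y) on D(X)={2,4,5,7,8} D(Y)={2,4,5,6,7,9}: Y {2,4,5,6,7,9}->{4,5,6,7,9}
Constraint 4 (X < U) on D(X)={2,4,5,7,8} D(U)={2,3,6,8}: X {2,4,5,7,8}->{2,4,5,7}; U {2,3,6,8}->{3,6,8}
So after all 4 constraints: D(U) = {3,6,8}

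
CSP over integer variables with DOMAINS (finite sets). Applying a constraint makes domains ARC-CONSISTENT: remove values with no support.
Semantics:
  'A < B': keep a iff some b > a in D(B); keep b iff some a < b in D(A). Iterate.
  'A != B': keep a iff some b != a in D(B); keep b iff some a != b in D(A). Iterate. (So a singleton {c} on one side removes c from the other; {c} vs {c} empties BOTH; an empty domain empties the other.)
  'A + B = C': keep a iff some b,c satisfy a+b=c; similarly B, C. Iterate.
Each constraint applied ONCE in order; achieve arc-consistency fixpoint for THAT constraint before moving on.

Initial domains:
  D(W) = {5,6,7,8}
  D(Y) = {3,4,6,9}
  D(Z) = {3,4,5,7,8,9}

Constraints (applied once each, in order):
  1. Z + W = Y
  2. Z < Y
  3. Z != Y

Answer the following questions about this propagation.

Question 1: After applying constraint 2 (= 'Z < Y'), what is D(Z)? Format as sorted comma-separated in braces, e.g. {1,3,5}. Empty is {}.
Constraint 1 (Z + W = Y) on D(Z)={3,4,5,7,8,9} D(W)={5,6,7,8} D(Y)={3,4,6,9}: Z {3,4,5,7,8,9}->{3,4}; W {5,6,7,8}->{5,6}; Y {3,4,6,9}->{9}
Constraint 2 (Z < Y) on D(Z)={3,4} D(Y)={9}: no change
So after constraint 2: D(Z) = {3,4}

Answer: {3,4}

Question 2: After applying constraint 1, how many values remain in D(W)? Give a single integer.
Answer: 2

Derivation:
Constraint 1 (Z + W = Y) on D(Z)={3,4,5,7,8,9} D(W)={5,6,7,8} D(Y)={3,4,6,9}: Z {3,4,5,7,8,9}->{3,4}; W {5,6,7,8}->{5,6}; Y {3,4,6,9}->{9}
So after constraint 1: D(W)={5,6}, size = 2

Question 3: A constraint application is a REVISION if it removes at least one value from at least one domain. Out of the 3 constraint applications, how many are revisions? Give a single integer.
Answer: 1

Derivation:
Constraint 1 (Z + W = Y) on D(Z)={3,4,5,7,8,9} D(W)={5,6,7,8} D(Y)={3,4,6,9}: Z {3,4,5,7,8,9}->{3,4}; W {5,6,7,8}->{5,6}; Y {3,4,6,9}->{9} => REVISION
Constraint 2 (Z < Y) on D(Z)={3,4} D(Y)={9}: no change => not a revision
Constraint 3 (Z != Y) on D(Z)={3,4} D(Y)={9}: no change => not a revision
Total revisions = 1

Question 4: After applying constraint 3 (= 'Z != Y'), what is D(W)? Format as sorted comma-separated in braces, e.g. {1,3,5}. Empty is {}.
Constraint 1 (Z + W = Y) on D(Z)={3,4,5,7,8,9} D(W)={5,6,7,8} D(Y)={3,4,6,9}: Z {3,4,5,7,8,9}->{3,4}; W {5,6,7,8}->{5,6}; Y {3,4,6,9}->{9}
Constraint 2 (Z < Y) on D(Z)={3,4} D(Y)={9}: no change
Constraint 3 (Z != Y) on D(Z)={3,4} D(Y)={9}: no change
So after constraint 3: D(W) = {5,6}

Answer: {5,6}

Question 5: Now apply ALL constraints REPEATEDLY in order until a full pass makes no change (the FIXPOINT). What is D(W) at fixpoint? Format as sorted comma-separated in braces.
pass 0 (initial): D(W)={5,6,7,8}
pass 1: W {5,6,7,8}->{5,6}; Y {3,4,6,9}->{9}; Z {3,4,5,7,8,9}->{3,4}
pass 2: no change
Fixpoint after 2 passes: D(W) = {5,6}

Answer: {5,6}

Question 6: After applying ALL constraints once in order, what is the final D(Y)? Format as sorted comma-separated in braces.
Answer: {9}

Derivation:
Constraint 1 (Z + W = Y) on D(Z)={3,4,5,7,8,9} D(W)={5,6,7,8} D(Y)={3,4,6,9}: Z {3,4,5,7,8,9}->{3,4}; W {5,6,7,8}->{5,6}; Y {3,4,6,9}->{9}
Constraint 2 (Z < Y) on D(Z)={3,4} D(Y)={9}: no change
Constraint 3 (Z != Y) on D(Z)={3,4} D(Y)={9}: no change
So after all 3 constraints: D(Y) = {9}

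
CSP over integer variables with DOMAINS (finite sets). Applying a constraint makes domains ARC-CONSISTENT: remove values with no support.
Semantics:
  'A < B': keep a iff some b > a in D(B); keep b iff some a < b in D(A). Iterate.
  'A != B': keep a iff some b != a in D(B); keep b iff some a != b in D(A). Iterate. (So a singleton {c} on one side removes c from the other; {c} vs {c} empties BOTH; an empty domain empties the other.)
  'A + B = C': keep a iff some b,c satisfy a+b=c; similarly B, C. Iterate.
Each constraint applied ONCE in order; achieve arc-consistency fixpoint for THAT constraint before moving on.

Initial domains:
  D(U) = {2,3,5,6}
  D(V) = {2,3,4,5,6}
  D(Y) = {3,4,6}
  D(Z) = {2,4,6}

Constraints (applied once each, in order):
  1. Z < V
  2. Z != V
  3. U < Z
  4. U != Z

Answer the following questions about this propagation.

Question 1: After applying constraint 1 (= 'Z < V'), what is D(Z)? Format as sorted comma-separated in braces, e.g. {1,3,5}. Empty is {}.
Answer: {2,4}

Derivation:
Constraint 1 (Z < V) on D(Z)={2,4,6} D(V)={2,3,4,5,6}: Z {2,4,6}->{2,4}; V {2,3,4,5,6}->{3,4,5,6}
So after constraint 1: D(Z) = {2,4}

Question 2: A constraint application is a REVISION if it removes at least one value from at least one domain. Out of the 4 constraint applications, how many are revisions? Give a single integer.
Constraint 1 (Z < V) on D(Z)={2,4,6} D(V)={2,3,4,5,6}: Z {2,4,6}->{2,4}; V {2,3,4,5,6}->{3,4,5,6} => REVISION
Constraint 2 (Z != V) on D(Z)={2,4} D(V)={3,4,5,6}: no change => not a revision
Constraint 3 (U < Z) on D(U)={2,3,5,6} D(Z)={2,4}: U {2,3,5,6}->{2,3}; Z {2,4}->{4} => REVISION
Constraint 4 (U != Z) on D(U)={2,3} D(Z)={4}: no change => not a revision
Total revisions = 2

Answer: 2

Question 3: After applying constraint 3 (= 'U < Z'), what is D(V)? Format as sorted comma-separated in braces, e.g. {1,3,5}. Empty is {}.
Constraint 1 (Z < V) on D(Z)={2,4,6} D(V)={2,3,4,5,6}: Z {2,4,6}->{2,4}; V {2,3,4,5,6}->{3,4,5,6}
Constraint 2 (Z != V) on D(Z)={2,4} D(V)={3,4,5,6}: no change
Constraint 3 (U < Z) on D(U)={2,3,5,6} D(Z)={2,4}: U {2,3,5,6}->{2,3}; Z {2,4}->{4}
So after constraint 3: D(V) = {3,4,5,6}

Answer: {3,4,5,6}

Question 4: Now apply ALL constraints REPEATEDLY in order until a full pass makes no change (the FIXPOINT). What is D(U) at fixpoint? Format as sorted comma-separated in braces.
pass 0 (initial): D(U)={2,3,5,6}
pass 1: U {2,3,5,6}->{2,3}; V {2,3,4,5,6}->{3,4,5,6}; Z {2,4,6}->{4}
pass 2: V {3,4,5,6}->{5,6}
pass 3: no change
Fixpoint after 3 passes: D(U) = {2,3}

Answer: {2,3}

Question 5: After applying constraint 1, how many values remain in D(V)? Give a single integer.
Constraint 1 (Z < V) on D(Z)={2,4,6} D(V)={2,3,4,5,6}: Z {2,4,6}->{2,4}; V {2,3,4,5,6}->{3,4,5,6}
So after constraint 1: D(V)={3,4,5,6}, size = 4

Answer: 4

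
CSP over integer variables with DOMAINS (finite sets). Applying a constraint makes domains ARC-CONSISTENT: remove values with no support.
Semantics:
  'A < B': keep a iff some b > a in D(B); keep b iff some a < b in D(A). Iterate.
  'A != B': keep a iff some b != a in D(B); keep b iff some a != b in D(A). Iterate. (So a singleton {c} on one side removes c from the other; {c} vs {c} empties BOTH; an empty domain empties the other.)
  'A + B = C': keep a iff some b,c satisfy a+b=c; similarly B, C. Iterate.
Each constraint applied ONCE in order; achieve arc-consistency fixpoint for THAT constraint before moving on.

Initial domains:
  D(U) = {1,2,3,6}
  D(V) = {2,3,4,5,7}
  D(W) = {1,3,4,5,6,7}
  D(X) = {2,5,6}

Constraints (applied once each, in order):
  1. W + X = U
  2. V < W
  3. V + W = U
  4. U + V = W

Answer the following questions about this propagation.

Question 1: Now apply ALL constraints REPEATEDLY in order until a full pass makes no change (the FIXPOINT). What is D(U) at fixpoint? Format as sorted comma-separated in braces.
pass 0 (initial): D(U)={1,2,3,6}
pass 1: U {1,2,3,6}->{}; V {2,3,4,5,7}->{}; W {1,3,4,5,6,7}->{}; X {2,5,6}->{2,5}
pass 2: X {2,5}->{}
pass 3: no change
Fixpoint after 3 passes: D(U) = {}

Answer: {}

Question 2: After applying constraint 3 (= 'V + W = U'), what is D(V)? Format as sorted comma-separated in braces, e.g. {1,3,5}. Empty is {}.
Answer: {2}

Derivation:
Constraint 1 (W + X = U) on D(W)={1,3,4,5,6,7} D(X)={2,5,6} D(U)={1,2,3,6}: W {1,3,4,5,6,7}->{1,4}; X {2,5,6}->{2,5}; U {1,2,3,6}->{3,6}
Constraint 2 (V < W) on D(V)={2,3,4,5,7} D(W)={1,4}: V {2,3,4,5,7}->{2,3}; W {1,4}->{4}
Constraint 3 (V + W = U) on D(V)={2,3} D(W)={4} D(U)={3,6}: V {2,3}->{2}; U {3,6}->{6}
So after constraint 3: D(V) = {2}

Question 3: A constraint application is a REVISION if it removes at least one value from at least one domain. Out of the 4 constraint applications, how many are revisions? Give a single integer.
Answer: 4

Derivation:
Constraint 1 (W + X = U) on D(W)={1,3,4,5,6,7} D(X)={2,5,6} D(U)={1,2,3,6}: W {1,3,4,5,6,7}->{1,4}; X {2,5,6}->{2,5}; U {1,2,3,6}->{3,6} => REVISION
Constraint 2 (V < W) on D(V)={2,3,4,5,7} D(W)={1,4}: V {2,3,4,5,7}->{2,3}; W {1,4}->{4} => REVISION
Constraint 3 (V + W = U) on D(V)={2,3} D(W)={4} D(U)={3,6}: V {2,3}->{2}; U {3,6}->{6} => REVISION
Constraint 4 (U + V = W) on D(U)={6} D(V)={2} D(W)={4}: U {6}->{}; V {2}->{}; W {4}->{} => REVISION
Total revisions = 4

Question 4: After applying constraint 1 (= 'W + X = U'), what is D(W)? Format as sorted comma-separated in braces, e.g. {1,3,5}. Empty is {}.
Answer: {1,4}

Derivation:
Constraint 1 (W + X = U) on D(W)={1,3,4,5,6,7} D(X)={2,5,6} D(U)={1,2,3,6}: W {1,3,4,5,6,7}->{1,4}; X {2,5,6}->{2,5}; U {1,2,3,6}->{3,6}
So after constraint 1: D(W) = {1,4}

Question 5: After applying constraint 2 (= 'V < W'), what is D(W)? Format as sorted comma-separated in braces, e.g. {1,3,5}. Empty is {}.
Answer: {4}

Derivation:
Constraint 1 (W + X = U) on D(W)={1,3,4,5,6,7} D(X)={2,5,6} D(U)={1,2,3,6}: W {1,3,4,5,6,7}->{1,4}; X {2,5,6}->{2,5}; U {1,2,3,6}->{3,6}
Constraint 2 (V < W) on D(V)={2,3,4,5,7} D(W)={1,4}: V {2,3,4,5,7}->{2,3}; W {1,4}->{4}
So after constraint 2: D(W) = {4}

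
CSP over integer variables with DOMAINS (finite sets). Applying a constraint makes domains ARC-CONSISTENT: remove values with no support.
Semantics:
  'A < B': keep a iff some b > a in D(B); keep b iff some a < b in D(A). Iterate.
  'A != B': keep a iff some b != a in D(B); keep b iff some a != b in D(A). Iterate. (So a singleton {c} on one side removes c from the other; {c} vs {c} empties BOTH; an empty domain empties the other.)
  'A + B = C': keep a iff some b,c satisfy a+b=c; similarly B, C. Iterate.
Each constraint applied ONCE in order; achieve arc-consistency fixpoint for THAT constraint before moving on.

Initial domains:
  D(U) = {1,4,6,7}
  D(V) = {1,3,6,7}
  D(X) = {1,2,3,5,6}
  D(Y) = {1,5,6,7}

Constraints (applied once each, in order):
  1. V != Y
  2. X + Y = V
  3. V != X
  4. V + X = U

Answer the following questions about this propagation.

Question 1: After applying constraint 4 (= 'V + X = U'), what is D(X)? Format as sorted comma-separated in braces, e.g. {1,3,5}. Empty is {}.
Answer: {1}

Derivation:
Constraint 1 (V != Y) on D(V)={1,3,6,7} D(Y)={1,5,6,7}: no change
Constraint 2 (X + Y = V) on D(X)={1,2,3,5,6} D(Y)={1,5,6,7} D(V)={1,3,6,7}: X {1,2,3,5,6}->{1,2,5,6}; Y {1,5,6,7}->{1,5,6}; V {1,3,6,7}->{3,6,7}
Constraint 3 (V != X) on D(V)={3,6,7} D(X)={1,2,5,6}: no change
Constraint 4 (V + X = U) on D(V)={3,6,7} D(X)={1,2,5,6} D(U)={1,4,6,7}: V {3,6,7}->{3,6}; X {1,2,5,6}->{1}; U {1,4,6,7}->{4,7}
So after constraint 4: D(X) = {1}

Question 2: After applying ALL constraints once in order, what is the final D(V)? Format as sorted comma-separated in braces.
Constraint 1 (V != Y) on D(V)={1,3,6,7} D(Y)={1,5,6,7}: no change
Constraint 2 (X + Y = V) on D(X)={1,2,3,5,6} D(Y)={1,5,6,7} D(V)={1,3,6,7}: X {1,2,3,5,6}->{1,2,5,6}; Y {1,5,6,7}->{1,5,6}; V {1,3,6,7}->{3,6,7}
Constraint 3 (V != X) on D(V)={3,6,7} D(X)={1,2,5,6}: no change
Constraint 4 (V + X = U) on D(V)={3,6,7} D(X)={1,2,5,6} D(U)={1,4,6,7}: V {3,6,7}->{3,6}; X {1,2,5,6}->{1}; U {1,4,6,7}->{4,7}
So after all 4 constraints: D(V) = {3,6}

Answer: {3,6}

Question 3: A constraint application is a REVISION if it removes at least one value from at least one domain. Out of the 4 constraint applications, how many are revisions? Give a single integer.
Constraint 1 (V != Y) on D(V)={1,3,6,7} D(Y)={1,5,6,7}: no change => not a revision
Constraint 2 (X + Y = V) on D(X)={1,2,3,5,6} D(Y)={1,5,6,7} D(V)={1,3,6,7}: X {1,2,3,5,6}->{1,2,5,6}; Y {1,5,6,7}->{1,5,6}; V {1,3,6,7}->{3,6,7} => REVISION
Constraint 3 (V != X) on D(V)={3,6,7} D(X)={1,2,5,6}: no change => not a revision
Constraint 4 (V + X = U) on D(V)={3,6,7} D(X)={1,2,5,6} D(U)={1,4,6,7}: V {3,6,7}->{3,6}; X {1,2,5,6}->{1}; U {1,4,6,7}->{4,7} => REVISION
Total revisions = 2

Answer: 2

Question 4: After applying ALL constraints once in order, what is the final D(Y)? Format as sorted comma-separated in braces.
Answer: {1,5,6}

Derivation:
Constraint 1 (V != Y) on D(V)={1,3,6,7} D(Y)={1,5,6,7}: no change
Constraint 2 (X + Y = V) on D(X)={1,2,3,5,6} D(Y)={1,5,6,7} D(V)={1,3,6,7}: X {1,2,3,5,6}->{1,2,5,6}; Y {1,5,6,7}->{1,5,6}; V {1,3,6,7}->{3,6,7}
Constraint 3 (V != X) on D(V)={3,6,7} D(X)={1,2,5,6}: no change
Constraint 4 (V + X = U) on D(V)={3,6,7} D(X)={1,2,5,6} D(U)={1,4,6,7}: V {3,6,7}->{3,6}; X {1,2,5,6}->{1}; U {1,4,6,7}->{4,7}
So after all 4 constraints: D(Y) = {1,5,6}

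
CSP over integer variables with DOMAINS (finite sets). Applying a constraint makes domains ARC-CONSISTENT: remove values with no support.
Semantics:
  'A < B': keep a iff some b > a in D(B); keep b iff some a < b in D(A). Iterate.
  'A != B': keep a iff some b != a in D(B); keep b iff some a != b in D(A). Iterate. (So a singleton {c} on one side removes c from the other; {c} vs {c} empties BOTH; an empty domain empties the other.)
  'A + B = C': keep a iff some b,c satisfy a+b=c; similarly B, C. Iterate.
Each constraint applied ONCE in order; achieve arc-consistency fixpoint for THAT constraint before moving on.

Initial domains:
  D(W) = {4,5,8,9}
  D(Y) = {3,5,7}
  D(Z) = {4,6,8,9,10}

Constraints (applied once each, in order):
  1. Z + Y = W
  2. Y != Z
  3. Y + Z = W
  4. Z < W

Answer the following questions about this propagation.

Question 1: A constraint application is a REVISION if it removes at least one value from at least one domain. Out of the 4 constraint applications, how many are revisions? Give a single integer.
Constraint 1 (Z + Y = W) on D(Z)={4,6,8,9,10} D(Y)={3,5,7} D(W)={4,5,8,9}: Z {4,6,8,9,10}->{4,6}; Y {3,5,7}->{3,5}; W {4,5,8,9}->{9} => REVISION
Constraint 2 (Y != Z) on D(Y)={3,5} D(Z)={4,6}: no change => not a revision
Constraint 3 (Y + Z = W) on D(Y)={3,5} D(Z)={4,6} D(W)={9}: no change => not a revision
Constraint 4 (Z < W) on D(Z)={4,6} D(W)={9}: no change => not a revision
Total revisions = 1

Answer: 1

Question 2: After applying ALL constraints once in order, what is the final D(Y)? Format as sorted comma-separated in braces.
Answer: {3,5}

Derivation:
Constraint 1 (Z + Y = W) on D(Z)={4,6,8,9,10} D(Y)={3,5,7} D(W)={4,5,8,9}: Z {4,6,8,9,10}->{4,6}; Y {3,5,7}->{3,5}; W {4,5,8,9}->{9}
Constraint 2 (Y != Z) on D(Y)={3,5} D(Z)={4,6}: no change
Constraint 3 (Y + Z = W) on D(Y)={3,5} D(Z)={4,6} D(W)={9}: no change
Constraint 4 (Z < W) on D(Z)={4,6} D(W)={9}: no change
So after all 4 constraints: D(Y) = {3,5}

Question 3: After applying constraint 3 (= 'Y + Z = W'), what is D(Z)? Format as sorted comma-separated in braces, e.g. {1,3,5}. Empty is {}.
Answer: {4,6}

Derivation:
Constraint 1 (Z + Y = W) on D(Z)={4,6,8,9,10} D(Y)={3,5,7} D(W)={4,5,8,9}: Z {4,6,8,9,10}->{4,6}; Y {3,5,7}->{3,5}; W {4,5,8,9}->{9}
Constraint 2 (Y != Z) on D(Y)={3,5} D(Z)={4,6}: no change
Constraint 3 (Y + Z = W) on D(Y)={3,5} D(Z)={4,6} D(W)={9}: no change
So after constraint 3: D(Z) = {4,6}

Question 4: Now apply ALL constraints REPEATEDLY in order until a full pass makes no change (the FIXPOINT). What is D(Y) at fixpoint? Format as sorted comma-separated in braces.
pass 0 (initial): D(Y)={3,5,7}
pass 1: W {4,5,8,9}->{9}; Y {3,5,7}->{3,5}; Z {4,6,8,9,10}->{4,6}
pass 2: no change
Fixpoint after 2 passes: D(Y) = {3,5}

Answer: {3,5}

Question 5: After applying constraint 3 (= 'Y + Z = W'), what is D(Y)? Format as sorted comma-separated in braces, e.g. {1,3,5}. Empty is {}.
Constraint 1 (Z + Y = W) on D(Z)={4,6,8,9,10} D(Y)={3,5,7} D(W)={4,5,8,9}: Z {4,6,8,9,10}->{4,6}; Y {3,5,7}->{3,5}; W {4,5,8,9}->{9}
Constraint 2 (Y != Z) on D(Y)={3,5} D(Z)={4,6}: no change
Constraint 3 (Y + Z = W) on D(Y)={3,5} D(Z)={4,6} D(W)={9}: no change
So after constraint 3: D(Y) = {3,5}

Answer: {3,5}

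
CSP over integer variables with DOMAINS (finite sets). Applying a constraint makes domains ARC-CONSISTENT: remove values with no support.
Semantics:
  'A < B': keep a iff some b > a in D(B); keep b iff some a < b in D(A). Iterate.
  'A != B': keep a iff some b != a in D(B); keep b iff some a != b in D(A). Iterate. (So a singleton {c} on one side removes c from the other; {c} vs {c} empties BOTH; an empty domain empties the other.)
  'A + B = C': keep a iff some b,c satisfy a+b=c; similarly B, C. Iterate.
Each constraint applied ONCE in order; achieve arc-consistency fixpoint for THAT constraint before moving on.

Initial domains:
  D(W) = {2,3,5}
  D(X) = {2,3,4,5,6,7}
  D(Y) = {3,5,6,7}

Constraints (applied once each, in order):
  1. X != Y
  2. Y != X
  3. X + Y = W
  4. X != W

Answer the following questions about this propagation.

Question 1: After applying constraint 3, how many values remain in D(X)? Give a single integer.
Constraint 1 (X != Y) on D(X)={2,3,4,5,6,7} D(Y)={3,5,6,7}: no change
Constraint 2 (Y != X) on D(Y)={3,5,6,7} D(X)={2,3,4,5,6,7}: no change
Constraint 3 (X + Y = W) on D(X)={2,3,4,5,6,7} D(Y)={3,5,6,7} D(W)={2,3,5}: X {2,3,4,5,6,7}->{2}; Y {3,5,6,7}->{3}; W {2,3,5}->{5}
So after constraint 3: D(X)={2}, size = 1

Answer: 1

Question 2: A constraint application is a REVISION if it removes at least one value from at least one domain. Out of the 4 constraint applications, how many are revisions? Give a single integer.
Answer: 1

Derivation:
Constraint 1 (X != Y) on D(X)={2,3,4,5,6,7} D(Y)={3,5,6,7}: no change => not a revision
Constraint 2 (Y != X) on D(Y)={3,5,6,7} D(X)={2,3,4,5,6,7}: no change => not a revision
Constraint 3 (X + Y = W) on D(X)={2,3,4,5,6,7} D(Y)={3,5,6,7} D(W)={2,3,5}: X {2,3,4,5,6,7}->{2}; Y {3,5,6,7}->{3}; W {2,3,5}->{5} => REVISION
Constraint 4 (X != W) on D(X)={2} D(W)={5}: no change => not a revision
Total revisions = 1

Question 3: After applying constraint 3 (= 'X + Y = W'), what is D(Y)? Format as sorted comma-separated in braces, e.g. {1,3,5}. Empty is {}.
Answer: {3}

Derivation:
Constraint 1 (X != Y) on D(X)={2,3,4,5,6,7} D(Y)={3,5,6,7}: no change
Constraint 2 (Y != X) on D(Y)={3,5,6,7} D(X)={2,3,4,5,6,7}: no change
Constraint 3 (X + Y = W) on D(X)={2,3,4,5,6,7} D(Y)={3,5,6,7} D(W)={2,3,5}: X {2,3,4,5,6,7}->{2}; Y {3,5,6,7}->{3}; W {2,3,5}->{5}
So after constraint 3: D(Y) = {3}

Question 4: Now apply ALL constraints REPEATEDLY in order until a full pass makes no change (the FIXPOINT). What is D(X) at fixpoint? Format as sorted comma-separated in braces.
Answer: {2}

Derivation:
pass 0 (initial): D(X)={2,3,4,5,6,7}
pass 1: W {2,3,5}->{5}; X {2,3,4,5,6,7}->{2}; Y {3,5,6,7}->{3}
pass 2: no change
Fixpoint after 2 passes: D(X) = {2}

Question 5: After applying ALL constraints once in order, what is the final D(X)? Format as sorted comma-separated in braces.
Answer: {2}

Derivation:
Constraint 1 (X != Y) on D(X)={2,3,4,5,6,7} D(Y)={3,5,6,7}: no change
Constraint 2 (Y != X) on D(Y)={3,5,6,7} D(X)={2,3,4,5,6,7}: no change
Constraint 3 (X + Y = W) on D(X)={2,3,4,5,6,7} D(Y)={3,5,6,7} D(W)={2,3,5}: X {2,3,4,5,6,7}->{2}; Y {3,5,6,7}->{3}; W {2,3,5}->{5}
Constraint 4 (X != W) on D(X)={2} D(W)={5}: no change
So after all 4 constraints: D(X) = {2}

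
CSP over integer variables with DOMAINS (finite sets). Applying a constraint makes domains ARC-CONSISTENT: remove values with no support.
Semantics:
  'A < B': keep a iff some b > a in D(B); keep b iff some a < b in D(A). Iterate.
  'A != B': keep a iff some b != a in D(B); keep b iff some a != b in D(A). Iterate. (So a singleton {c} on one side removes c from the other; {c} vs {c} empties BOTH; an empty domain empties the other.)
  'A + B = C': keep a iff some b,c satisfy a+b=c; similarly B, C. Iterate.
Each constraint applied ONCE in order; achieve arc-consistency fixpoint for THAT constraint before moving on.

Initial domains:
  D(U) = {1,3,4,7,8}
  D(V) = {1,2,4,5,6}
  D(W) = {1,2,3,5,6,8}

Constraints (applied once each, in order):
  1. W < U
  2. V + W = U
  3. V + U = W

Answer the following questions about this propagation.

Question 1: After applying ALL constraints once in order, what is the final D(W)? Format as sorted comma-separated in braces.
Constraint 1 (W < U) on D(W)={1,2,3,5,6,8} D(U)={1,3,4,7,8}: W {1,2,3,5,6,8}->{1,2,3,5,6}; U {1,3,4,7,8}->{3,4,7,8}
Constraint 2 (V + W = U) on D(V)={1,2,4,5,6} D(W)={1,2,3,5,6} D(U)={3,4,7,8}: no change
Constraint 3 (V + U = W) on D(V)={1,2,4,5,6} D(U)={3,4,7,8} D(W)={1,2,3,5,6}: V {1,2,4,5,6}->{1,2}; U {3,4,7,8}->{3,4}; W {1,2,3,5,6}->{5,6}
So after all 3 constraints: D(W) = {5,6}

Answer: {5,6}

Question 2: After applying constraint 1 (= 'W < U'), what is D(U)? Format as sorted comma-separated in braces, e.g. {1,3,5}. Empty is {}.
Constraint 1 (W < U) on D(W)={1,2,3,5,6,8} D(U)={1,3,4,7,8}: W {1,2,3,5,6,8}->{1,2,3,5,6}; U {1,3,4,7,8}->{3,4,7,8}
So after constraint 1: D(U) = {3,4,7,8}

Answer: {3,4,7,8}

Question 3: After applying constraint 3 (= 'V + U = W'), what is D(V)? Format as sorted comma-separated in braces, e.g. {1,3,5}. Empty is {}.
Answer: {1,2}

Derivation:
Constraint 1 (W < U) on D(W)={1,2,3,5,6,8} D(U)={1,3,4,7,8}: W {1,2,3,5,6,8}->{1,2,3,5,6}; U {1,3,4,7,8}->{3,4,7,8}
Constraint 2 (V + W = U) on D(V)={1,2,4,5,6} D(W)={1,2,3,5,6} D(U)={3,4,7,8}: no change
Constraint 3 (V + U = W) on D(V)={1,2,4,5,6} D(U)={3,4,7,8} D(W)={1,2,3,5,6}: V {1,2,4,5,6}->{1,2}; U {3,4,7,8}->{3,4}; W {1,2,3,5,6}->{5,6}
So after constraint 3: D(V) = {1,2}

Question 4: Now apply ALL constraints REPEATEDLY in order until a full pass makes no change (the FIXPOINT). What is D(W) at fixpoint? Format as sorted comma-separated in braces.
Answer: {}

Derivation:
pass 0 (initial): D(W)={1,2,3,5,6,8}
pass 1: U {1,3,4,7,8}->{3,4}; V {1,2,4,5,6}->{1,2}; W {1,2,3,5,6,8}->{5,6}
pass 2: U {3,4}->{}; V {1,2}->{}; W {5,6}->{}
pass 3: no change
Fixpoint after 3 passes: D(W) = {}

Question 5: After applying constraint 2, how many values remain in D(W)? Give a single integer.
Constraint 1 (W < U) on D(W)={1,2,3,5,6,8} D(U)={1,3,4,7,8}: W {1,2,3,5,6,8}->{1,2,3,5,6}; U {1,3,4,7,8}->{3,4,7,8}
Constraint 2 (V + W = U) on D(V)={1,2,4,5,6} D(W)={1,2,3,5,6} D(U)={3,4,7,8}: no change
So after constraint 2: D(W)={1,2,3,5,6}, size = 5

Answer: 5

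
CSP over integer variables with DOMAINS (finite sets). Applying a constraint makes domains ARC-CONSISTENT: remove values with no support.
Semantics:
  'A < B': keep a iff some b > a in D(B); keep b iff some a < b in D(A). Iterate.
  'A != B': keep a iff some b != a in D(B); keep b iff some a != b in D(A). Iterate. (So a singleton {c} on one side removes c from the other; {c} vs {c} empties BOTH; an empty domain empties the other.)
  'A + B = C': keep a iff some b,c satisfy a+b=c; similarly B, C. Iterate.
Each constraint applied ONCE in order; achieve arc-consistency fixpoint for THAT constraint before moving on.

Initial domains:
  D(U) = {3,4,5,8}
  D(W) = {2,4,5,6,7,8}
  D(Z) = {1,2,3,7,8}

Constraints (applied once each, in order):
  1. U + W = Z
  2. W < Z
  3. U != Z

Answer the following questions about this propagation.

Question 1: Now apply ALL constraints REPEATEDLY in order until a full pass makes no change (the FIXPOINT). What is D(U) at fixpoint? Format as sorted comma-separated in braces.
Answer: {3,4,5}

Derivation:
pass 0 (initial): D(U)={3,4,5,8}
pass 1: U {3,4,5,8}->{3,4,5}; W {2,4,5,6,7,8}->{2,4,5}; Z {1,2,3,7,8}->{7,8}
pass 2: no change
Fixpoint after 2 passes: D(U) = {3,4,5}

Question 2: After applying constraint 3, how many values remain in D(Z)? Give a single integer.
Constraint 1 (U + W = Z) on D(U)={3,4,5,8} D(W)={2,4,5,6,7,8} D(Z)={1,2,3,7,8}: U {3,4,5,8}->{3,4,5}; W {2,4,5,6,7,8}->{2,4,5}; Z {1,2,3,7,8}->{7,8}
Constraint 2 (W < Z) on D(W)={2,4,5} D(Z)={7,8}: no change
Constraint 3 (U != Z) on D(U)={3,4,5} D(Z)={7,8}: no change
So after constraint 3: D(Z)={7,8}, size = 2

Answer: 2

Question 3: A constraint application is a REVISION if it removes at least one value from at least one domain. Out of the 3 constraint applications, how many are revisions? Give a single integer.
Answer: 1

Derivation:
Constraint 1 (U + W = Z) on D(U)={3,4,5,8} D(W)={2,4,5,6,7,8} D(Z)={1,2,3,7,8}: U {3,4,5,8}->{3,4,5}; W {2,4,5,6,7,8}->{2,4,5}; Z {1,2,3,7,8}->{7,8} => REVISION
Constraint 2 (W < Z) on D(W)={2,4,5} D(Z)={7,8}: no change => not a revision
Constraint 3 (U != Z) on D(U)={3,4,5} D(Z)={7,8}: no change => not a revision
Total revisions = 1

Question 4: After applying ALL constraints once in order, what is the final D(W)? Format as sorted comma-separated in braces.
Answer: {2,4,5}

Derivation:
Constraint 1 (U + W = Z) on D(U)={3,4,5,8} D(W)={2,4,5,6,7,8} D(Z)={1,2,3,7,8}: U {3,4,5,8}->{3,4,5}; W {2,4,5,6,7,8}->{2,4,5}; Z {1,2,3,7,8}->{7,8}
Constraint 2 (W < Z) on D(W)={2,4,5} D(Z)={7,8}: no change
Constraint 3 (U != Z) on D(U)={3,4,5} D(Z)={7,8}: no change
So after all 3 constraints: D(W) = {2,4,5}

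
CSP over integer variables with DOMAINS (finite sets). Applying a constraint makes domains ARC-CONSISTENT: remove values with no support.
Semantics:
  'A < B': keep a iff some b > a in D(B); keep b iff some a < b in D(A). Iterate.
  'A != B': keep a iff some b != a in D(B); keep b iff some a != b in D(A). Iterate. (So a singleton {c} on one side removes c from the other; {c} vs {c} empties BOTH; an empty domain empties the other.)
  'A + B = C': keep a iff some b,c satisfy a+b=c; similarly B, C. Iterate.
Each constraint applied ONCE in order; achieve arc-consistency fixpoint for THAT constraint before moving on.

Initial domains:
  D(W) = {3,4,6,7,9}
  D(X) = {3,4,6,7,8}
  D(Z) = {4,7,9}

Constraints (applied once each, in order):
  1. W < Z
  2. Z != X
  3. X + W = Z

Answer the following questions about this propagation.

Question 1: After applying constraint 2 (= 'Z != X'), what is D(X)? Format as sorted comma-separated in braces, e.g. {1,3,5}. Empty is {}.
Answer: {3,4,6,7,8}

Derivation:
Constraint 1 (W < Z) on D(W)={3,4,6,7,9} D(Z)={4,7,9}: W {3,4,6,7,9}->{3,4,6,7}
Constraint 2 (Z != X) on D(Z)={4,7,9} D(X)={3,4,6,7,8}: no change
So after constraint 2: D(X) = {3,4,6,7,8}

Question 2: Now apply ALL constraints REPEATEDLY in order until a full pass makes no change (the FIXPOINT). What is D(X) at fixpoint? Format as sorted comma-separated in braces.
pass 0 (initial): D(X)={3,4,6,7,8}
pass 1: W {3,4,6,7,9}->{3,4,6}; X {3,4,6,7,8}->{3,4,6}; Z {4,7,9}->{7,9}
pass 2: no change
Fixpoint after 2 passes: D(X) = {3,4,6}

Answer: {3,4,6}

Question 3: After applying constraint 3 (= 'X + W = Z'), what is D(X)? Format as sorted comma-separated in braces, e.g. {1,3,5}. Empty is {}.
Constraint 1 (W < Z) on D(W)={3,4,6,7,9} D(Z)={4,7,9}: W {3,4,6,7,9}->{3,4,6,7}
Constraint 2 (Z != X) on D(Z)={4,7,9} D(X)={3,4,6,7,8}: no change
Constraint 3 (X + W = Z) on D(X)={3,4,6,7,8} D(W)={3,4,6,7} D(Z)={4,7,9}: X {3,4,6,7,8}->{3,4,6}; W {3,4,6,7}->{3,4,6}; Z {4,7,9}->{7,9}
So after constraint 3: D(X) = {3,4,6}

Answer: {3,4,6}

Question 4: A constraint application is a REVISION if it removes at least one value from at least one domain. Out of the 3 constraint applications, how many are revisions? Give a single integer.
Answer: 2

Derivation:
Constraint 1 (W < Z) on D(W)={3,4,6,7,9} D(Z)={4,7,9}: W {3,4,6,7,9}->{3,4,6,7} => REVISION
Constraint 2 (Z != X) on D(Z)={4,7,9} D(X)={3,4,6,7,8}: no change => not a revision
Constraint 3 (X + W = Z) on D(X)={3,4,6,7,8} D(W)={3,4,6,7} D(Z)={4,7,9}: X {3,4,6,7,8}->{3,4,6}; W {3,4,6,7}->{3,4,6}; Z {4,7,9}->{7,9} => REVISION
Total revisions = 2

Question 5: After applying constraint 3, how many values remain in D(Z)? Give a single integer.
Constraint 1 (W < Z) on D(W)={3,4,6,7,9} D(Z)={4,7,9}: W {3,4,6,7,9}->{3,4,6,7}
Constraint 2 (Z != X) on D(Z)={4,7,9} D(X)={3,4,6,7,8}: no change
Constraint 3 (X + W = Z) on D(X)={3,4,6,7,8} D(W)={3,4,6,7} D(Z)={4,7,9}: X {3,4,6,7,8}->{3,4,6}; W {3,4,6,7}->{3,4,6}; Z {4,7,9}->{7,9}
So after constraint 3: D(Z)={7,9}, size = 2

Answer: 2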